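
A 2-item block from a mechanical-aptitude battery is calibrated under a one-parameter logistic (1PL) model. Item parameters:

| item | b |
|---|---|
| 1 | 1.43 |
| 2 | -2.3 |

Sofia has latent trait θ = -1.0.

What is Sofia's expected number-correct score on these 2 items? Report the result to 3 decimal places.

0.867

P(θ) = 1 / (1 + exp(−(θ − b)))
P_1 = 1/(1+e^{2.4300}) = 0.0809
P_2 = 1/(1+e^{-1.3000}) = 0.7858
E[score] = 0.0809 + 0.7858 = 0.8667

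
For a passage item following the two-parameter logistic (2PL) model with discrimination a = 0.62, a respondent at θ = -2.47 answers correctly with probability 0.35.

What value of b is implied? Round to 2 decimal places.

P(θ) = 1 / (1 + exp(−a(θ − b)))
logit(0.35) = ln(0.35/0.65) = -0.6190
b = θ − logit/(a) = -2.47 − (-0.6190)/0.6200 = -1.4715

-1.47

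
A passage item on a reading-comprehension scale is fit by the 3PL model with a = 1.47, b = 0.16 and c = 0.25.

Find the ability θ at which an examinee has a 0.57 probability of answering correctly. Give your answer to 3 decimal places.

P(θ) = c + (1 − c) · 1 / (1 + exp(−a(θ − b)))
Remove guessing floor: (0.57 − 0.25)/(1 − 0.25) = 0.4267
logit = ln(0.4267/0.5733) = -0.2955
θ = b + logit/(a) = 0.16 + (-0.2955)/1.4700 = -0.0410

-0.041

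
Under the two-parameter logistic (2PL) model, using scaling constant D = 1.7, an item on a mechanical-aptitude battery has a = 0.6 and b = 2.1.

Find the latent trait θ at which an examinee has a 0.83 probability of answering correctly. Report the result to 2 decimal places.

3.65

P(θ) = 1 / (1 + exp(−D·a(θ − b)))
logit = ln(0.8300/0.1700) = 1.5856
θ = b + logit/(1.7·a) = 2.1 + 1.5856/1.0200 = 3.6545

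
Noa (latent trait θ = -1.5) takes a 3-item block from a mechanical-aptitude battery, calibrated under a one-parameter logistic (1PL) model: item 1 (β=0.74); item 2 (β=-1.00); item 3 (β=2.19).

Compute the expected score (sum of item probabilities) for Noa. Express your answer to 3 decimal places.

0.498

P(θ) = 1 / (1 + exp(−(θ − β)))
P_1 = 1/(1+e^{2.2400}) = 0.0962
P_2 = 1/(1+e^{0.5000}) = 0.3775
P_3 = 1/(1+e^{3.6900}) = 0.0244
E[score] = 0.0962 + 0.3775 + 0.0244 = 0.4981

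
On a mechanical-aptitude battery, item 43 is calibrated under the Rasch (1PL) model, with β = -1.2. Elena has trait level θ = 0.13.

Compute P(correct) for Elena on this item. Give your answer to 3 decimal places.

P(θ) = 1 / (1 + exp(−(θ − β)))
Exponent: (0.13 − (-1.2)) = 1.3300
1/(1 + e^{-1.3300}) = 0.7908
P = 0.7908

0.791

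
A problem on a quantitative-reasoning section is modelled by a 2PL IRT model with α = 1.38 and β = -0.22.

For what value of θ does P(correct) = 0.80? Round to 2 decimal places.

P(θ) = 1 / (1 + exp(−α(θ − β)))
logit = ln(0.8000/0.2000) = 1.3863
θ = β + logit/(α) = -0.22 + 1.3863/1.3800 = 0.7846

0.78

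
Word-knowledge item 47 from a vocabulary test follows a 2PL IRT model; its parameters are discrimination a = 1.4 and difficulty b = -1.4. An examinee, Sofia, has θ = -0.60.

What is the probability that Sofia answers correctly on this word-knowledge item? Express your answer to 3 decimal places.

0.754

P(θ) = 1 / (1 + exp(−a(θ − b)))
Exponent: 1.4 × (-0.60 − (-1.4)) = 1.1200
1/(1 + e^{-1.1200}) = 0.7540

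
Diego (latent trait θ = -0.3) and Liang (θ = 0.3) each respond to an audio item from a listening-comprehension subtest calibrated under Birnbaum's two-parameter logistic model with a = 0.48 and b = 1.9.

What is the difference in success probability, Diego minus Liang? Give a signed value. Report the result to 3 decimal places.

-0.059

P(θ) = 1 / (1 + exp(−a(θ − b)))
P(Diego) = 0.2581  [exponent -1.0560]
P(Liang) = 0.3169  [exponent -0.7680]
Difference = 0.2581 − 0.3169 = -0.0588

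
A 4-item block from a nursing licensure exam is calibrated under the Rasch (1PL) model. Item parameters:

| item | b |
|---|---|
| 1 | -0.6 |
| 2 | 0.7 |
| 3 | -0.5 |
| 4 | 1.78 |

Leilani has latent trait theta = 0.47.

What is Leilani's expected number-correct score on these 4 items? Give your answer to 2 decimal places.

P(theta) = 1 / (1 + exp(−(theta − b)))
P_1 = 1/(1+e^{-1.0700}) = 0.7446
P_2 = 1/(1+e^{0.2300}) = 0.4428
P_3 = 1/(1+e^{-0.9700}) = 0.7251
P_4 = 1/(1+e^{1.3100}) = 0.2125
E[score] = 0.7446 + 0.4428 + 0.7251 + 0.2125 = 2.1250

2.12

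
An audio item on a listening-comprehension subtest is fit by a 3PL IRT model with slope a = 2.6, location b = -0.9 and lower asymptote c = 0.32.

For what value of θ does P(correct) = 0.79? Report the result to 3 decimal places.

-0.590

P(θ) = c + (1 − c) · 1 / (1 + exp(−a(θ − b)))
Remove guessing floor: (0.79 − 0.32)/(1 − 0.32) = 0.6912
logit = ln(0.6912/0.3088) = 0.8056
θ = b + logit/(a) = -0.9 + 0.8056/2.6000 = -0.5901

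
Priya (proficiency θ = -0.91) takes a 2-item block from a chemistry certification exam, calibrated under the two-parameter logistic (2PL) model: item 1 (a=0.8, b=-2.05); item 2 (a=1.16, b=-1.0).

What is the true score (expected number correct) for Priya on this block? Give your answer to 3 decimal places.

1.239

P(θ) = 1 / (1 + exp(−a(θ − b)))
P_1 = 1/(1+e^{-0.9120}) = 0.7134
P_2 = 1/(1+e^{-0.1044}) = 0.5261
E[score] = 0.7134 + 0.5261 = 1.2395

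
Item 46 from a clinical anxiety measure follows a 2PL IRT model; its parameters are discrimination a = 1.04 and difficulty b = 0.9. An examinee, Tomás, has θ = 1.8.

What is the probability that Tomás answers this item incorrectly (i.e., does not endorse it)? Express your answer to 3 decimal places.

P(θ) = 1 / (1 + exp(−a(θ − b)))
Exponent: 1.04 × (1.8 − 0.9) = 0.9360
1/(1 + e^{-0.9360}) = 0.7183
P(incorrect) = 1 − 0.7183 = 0.2817

0.282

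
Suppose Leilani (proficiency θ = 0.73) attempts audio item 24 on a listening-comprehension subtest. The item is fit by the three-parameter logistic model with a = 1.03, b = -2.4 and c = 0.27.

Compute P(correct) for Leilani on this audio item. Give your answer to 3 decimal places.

0.972

P(θ) = c + (1 − c) · 1 / (1 + exp(−a(θ − b)))
Exponent: 1.03 × (0.73 − (-2.4)) = 3.2239
1/(1 + e^{-3.2239}) = 0.9617
P = 0.27 + 0.73 × 0.9617 = 0.9721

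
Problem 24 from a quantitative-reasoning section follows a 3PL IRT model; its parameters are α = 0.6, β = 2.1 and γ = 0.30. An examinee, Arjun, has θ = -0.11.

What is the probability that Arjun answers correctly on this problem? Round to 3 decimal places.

P(θ) = γ + (1 − γ) · 1 / (1 + exp(−α(θ − β)))
Exponent: 0.6 × (-0.11 − 2.1) = -1.3260
1/(1 + e^{1.3260}) = 0.2098
P = 0.30 + 0.70 × 0.2098 = 0.4469

0.447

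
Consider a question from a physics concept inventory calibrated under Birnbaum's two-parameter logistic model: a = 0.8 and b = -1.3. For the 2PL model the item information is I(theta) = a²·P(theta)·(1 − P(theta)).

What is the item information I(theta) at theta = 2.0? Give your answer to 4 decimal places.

P = 1/(1+e^{-2.6400}) = 0.9334
P(1−P) = 0.9334 × 0.0666 = 0.0622
I = a² × P(1−P) = 0.8² × 0.0622 = 0.03979

0.0398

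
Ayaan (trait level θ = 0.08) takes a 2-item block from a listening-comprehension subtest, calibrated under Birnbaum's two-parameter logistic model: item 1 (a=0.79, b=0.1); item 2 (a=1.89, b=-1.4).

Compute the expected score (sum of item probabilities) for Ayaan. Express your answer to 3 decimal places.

P(θ) = 1 / (1 + exp(−a(θ − b)))
P_1 = 1/(1+e^{0.0158}) = 0.4961
P_2 = 1/(1+e^{-2.7972}) = 0.9425
E[score] = 0.4961 + 0.9425 = 1.4386

1.439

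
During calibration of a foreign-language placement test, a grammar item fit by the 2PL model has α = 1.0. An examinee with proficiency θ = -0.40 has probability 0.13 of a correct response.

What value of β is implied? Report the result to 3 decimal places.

P(θ) = 1 / (1 + exp(−α(θ − β)))
logit(0.13) = ln(0.13/0.87) = -1.9010
β = θ − logit/(α) = -0.40 − (-1.9010)/1.0000 = 1.5010

1.501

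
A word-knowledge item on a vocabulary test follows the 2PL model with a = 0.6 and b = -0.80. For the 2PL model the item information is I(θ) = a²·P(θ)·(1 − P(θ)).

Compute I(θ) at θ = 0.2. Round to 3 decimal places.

0.082

P = 1/(1+e^{-0.6000}) = 0.6457
P(1−P) = 0.6457 × 0.3543 = 0.2288
I = a² × P(1−P) = 0.6² × 0.2288 = 0.08236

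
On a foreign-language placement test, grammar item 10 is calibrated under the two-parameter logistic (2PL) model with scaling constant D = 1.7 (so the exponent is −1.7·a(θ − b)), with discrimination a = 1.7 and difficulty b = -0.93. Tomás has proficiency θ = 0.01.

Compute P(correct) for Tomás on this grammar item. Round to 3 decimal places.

0.938

P(θ) = 1 / (1 + exp(−D·a(θ − b)))
Exponent: 1.7 × 1.7 × (0.01 − (-0.93)) = 2.7166
1/(1 + e^{-2.7166}) = 0.9380
P = 0.9380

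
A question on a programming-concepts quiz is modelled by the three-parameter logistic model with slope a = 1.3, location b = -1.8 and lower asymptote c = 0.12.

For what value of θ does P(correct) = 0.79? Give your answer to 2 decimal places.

-0.91

P(θ) = c + (1 − c) · 1 / (1 + exp(−a(θ − b)))
Remove guessing floor: (0.79 − 0.12)/(1 − 0.12) = 0.7614
logit = ln(0.7614/0.2386) = 1.1602
θ = b + logit/(a) = -1.8 + 1.1602/1.3000 = -0.9076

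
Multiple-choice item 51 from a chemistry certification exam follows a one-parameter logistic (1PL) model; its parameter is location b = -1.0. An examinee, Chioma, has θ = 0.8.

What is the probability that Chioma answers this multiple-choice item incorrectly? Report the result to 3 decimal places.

P(θ) = 1 / (1 + exp(−(θ − b)))
Exponent: (0.8 − (-1.0)) = 1.8000
1/(1 + e^{-1.8000}) = 0.8581
P = 0.8581
P(incorrect) = 1 − 0.8581 = 0.1419

0.142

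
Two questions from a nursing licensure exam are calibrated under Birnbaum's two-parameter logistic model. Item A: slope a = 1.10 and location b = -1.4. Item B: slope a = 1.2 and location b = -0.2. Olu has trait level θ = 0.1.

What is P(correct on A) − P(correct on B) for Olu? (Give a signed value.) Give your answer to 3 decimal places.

0.250

P(θ) = 1 / (1 + exp(−a(θ − b)))
P_A = 0.8389
P_B = 0.5890
P_A − P_B = 0.2499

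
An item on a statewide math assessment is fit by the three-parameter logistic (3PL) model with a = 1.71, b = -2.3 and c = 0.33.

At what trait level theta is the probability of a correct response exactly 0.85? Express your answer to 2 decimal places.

-1.57

P(theta) = c + (1 − c) · 1 / (1 + exp(−a(theta − b)))
Remove guessing floor: (0.85 − 0.33)/(1 − 0.33) = 0.7761
logit = ln(0.7761/0.2239) = 1.2432
theta = b + logit/(a) = -2.3 + 1.2432/1.7100 = -1.5730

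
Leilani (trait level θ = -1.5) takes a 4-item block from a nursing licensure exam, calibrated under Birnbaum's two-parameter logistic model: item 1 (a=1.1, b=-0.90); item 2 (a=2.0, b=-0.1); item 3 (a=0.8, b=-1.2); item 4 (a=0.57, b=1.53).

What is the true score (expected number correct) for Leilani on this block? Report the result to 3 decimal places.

P(θ) = 1 / (1 + exp(−a(θ − b)))
P_1 = 1/(1+e^{0.6600}) = 0.3407
P_2 = 1/(1+e^{2.8000}) = 0.0573
P_3 = 1/(1+e^{0.2400}) = 0.4403
P_4 = 1/(1+e^{1.7271}) = 0.1510
E[score] = 0.3407 + 0.0573 + 0.4403 + 0.1510 = 0.9893

0.989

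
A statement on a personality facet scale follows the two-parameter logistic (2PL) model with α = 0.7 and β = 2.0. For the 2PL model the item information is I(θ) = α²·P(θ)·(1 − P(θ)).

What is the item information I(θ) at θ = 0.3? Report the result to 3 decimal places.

P = 1/(1+e^{1.1900}) = 0.2333
P(1−P) = 0.2333 × 0.7667 = 0.1788
I = α² × P(1−P) = 0.7² × 0.1788 = 0.08764

0.088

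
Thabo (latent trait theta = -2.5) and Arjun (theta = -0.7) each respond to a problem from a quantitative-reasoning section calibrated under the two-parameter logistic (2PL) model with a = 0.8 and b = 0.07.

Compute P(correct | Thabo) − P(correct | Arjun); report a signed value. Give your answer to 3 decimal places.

-0.237

P(theta) = 1 / (1 + exp(−a(theta − b)))
P(Thabo) = 0.1134  [exponent -2.0560]
P(Arjun) = 0.3507  [exponent -0.6160]
Difference = 0.1134 − 0.3507 = -0.2372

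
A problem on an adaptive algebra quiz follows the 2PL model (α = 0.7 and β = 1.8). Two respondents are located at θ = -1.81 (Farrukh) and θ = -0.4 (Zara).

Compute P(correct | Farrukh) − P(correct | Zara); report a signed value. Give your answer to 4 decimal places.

P(θ) = 1 / (1 + exp(−α(θ − β)))
P(Farrukh) = 0.0740  [exponent -2.5270]
P(Zara) = 0.1765  [exponent -1.5400]
Difference = 0.0740 − 0.1765 = -0.1025

-0.1025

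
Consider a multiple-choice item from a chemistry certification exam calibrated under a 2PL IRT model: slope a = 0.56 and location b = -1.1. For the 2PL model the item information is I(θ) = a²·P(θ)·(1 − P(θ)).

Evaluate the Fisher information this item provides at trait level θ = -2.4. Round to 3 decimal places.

0.069

P = 1/(1+e^{0.7280}) = 0.3256
P(1−P) = 0.3256 × 0.6744 = 0.2196
I = a² × P(1−P) = 0.56² × 0.2196 = 0.06887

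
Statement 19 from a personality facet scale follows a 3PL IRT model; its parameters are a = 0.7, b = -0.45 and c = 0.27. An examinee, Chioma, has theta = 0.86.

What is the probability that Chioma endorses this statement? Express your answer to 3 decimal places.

P(theta) = c + (1 − c) · 1 / (1 + exp(−a(theta − b)))
Exponent: 0.7 × (0.86 − (-0.45)) = 0.9170
1/(1 + e^{-0.9170}) = 0.7144
P = 0.27 + 0.73 × 0.7144 = 0.7915

0.792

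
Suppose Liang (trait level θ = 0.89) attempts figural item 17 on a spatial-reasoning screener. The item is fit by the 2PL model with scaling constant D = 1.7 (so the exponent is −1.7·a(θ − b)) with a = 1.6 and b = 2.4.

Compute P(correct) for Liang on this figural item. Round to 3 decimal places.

0.016

P(θ) = 1 / (1 + exp(−D·a(θ − b)))
Exponent: 1.7 × 1.6 × (0.89 − 2.4) = -4.1072
1/(1 + e^{4.1072}) = 0.0162
P = 0.0162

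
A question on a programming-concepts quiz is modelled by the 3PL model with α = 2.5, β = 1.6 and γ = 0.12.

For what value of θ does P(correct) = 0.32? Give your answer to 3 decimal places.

1.110

P(θ) = γ + (1 − γ) · 1 / (1 + exp(−α(θ − β)))
Remove guessing floor: (0.32 − 0.12)/(1 − 0.12) = 0.2273
logit = ln(0.2273/0.7727) = -1.2238
θ = β + logit/(α) = 1.6 + (-1.2238)/2.5000 = 1.1105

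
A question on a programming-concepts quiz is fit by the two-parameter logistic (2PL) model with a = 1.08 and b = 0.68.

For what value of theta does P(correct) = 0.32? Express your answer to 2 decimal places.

P(theta) = 1 / (1 + exp(−a(theta − b)))
logit = ln(0.3200/0.6800) = -0.7538
theta = b + logit/(a) = 0.68 + (-0.7538)/1.0800 = -0.0179

-0.02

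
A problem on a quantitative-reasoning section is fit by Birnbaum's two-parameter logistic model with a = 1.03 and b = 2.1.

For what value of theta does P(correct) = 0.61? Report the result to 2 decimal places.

P(theta) = 1 / (1 + exp(−a(theta − b)))
logit = ln(0.6100/0.3900) = 0.4473
theta = b + logit/(a) = 2.1 + 0.4473/1.0300 = 2.5343

2.53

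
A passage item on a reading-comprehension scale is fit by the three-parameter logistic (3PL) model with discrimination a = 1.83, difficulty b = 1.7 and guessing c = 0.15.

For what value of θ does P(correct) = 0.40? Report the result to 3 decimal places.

1.222

P(θ) = c + (1 − c) · 1 / (1 + exp(−a(θ − b)))
Remove guessing floor: (0.40 − 0.15)/(1 − 0.15) = 0.2941
logit = ln(0.2941/0.7059) = -0.8755
θ = b + logit/(a) = 1.7 + (-0.8755)/1.8300 = 1.2216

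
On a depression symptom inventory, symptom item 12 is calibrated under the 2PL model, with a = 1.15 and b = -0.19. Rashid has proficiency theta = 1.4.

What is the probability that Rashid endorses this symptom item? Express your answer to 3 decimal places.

0.862

P(theta) = 1 / (1 + exp(−a(theta − b)))
Exponent: 1.15 × (1.4 − (-0.19)) = 1.8285
1/(1 + e^{-1.8285}) = 0.8616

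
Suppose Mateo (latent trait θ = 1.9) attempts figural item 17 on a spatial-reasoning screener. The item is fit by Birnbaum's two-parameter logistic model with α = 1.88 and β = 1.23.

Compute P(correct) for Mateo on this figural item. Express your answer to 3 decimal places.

0.779

P(θ) = 1 / (1 + exp(−α(θ − β)))
Exponent: 1.88 × (1.9 − 1.23) = 1.2596
1/(1 + e^{-1.2596}) = 0.7790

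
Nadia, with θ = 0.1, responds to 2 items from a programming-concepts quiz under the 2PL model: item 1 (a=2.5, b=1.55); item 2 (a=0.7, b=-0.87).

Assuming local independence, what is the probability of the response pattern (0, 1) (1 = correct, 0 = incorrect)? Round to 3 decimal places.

P(θ) = 1 / (1 + exp(−a(θ − b)))
P_1 = 1/(1+e^{3.6250}) = 0.0260
P_2 = 1/(1+e^{-0.6790}) = 0.6635
L = (1−P_1) × P_2 = 0.9740 × 0.6635 = 0.64629

0.646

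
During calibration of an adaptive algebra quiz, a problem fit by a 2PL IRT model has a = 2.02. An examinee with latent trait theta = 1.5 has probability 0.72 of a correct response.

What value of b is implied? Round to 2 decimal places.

P(theta) = 1 / (1 + exp(−a(theta − b)))
logit(0.72) = ln(0.72/0.28) = 0.9445
b = theta − logit/(a) = 1.5 − 0.9445/2.0200 = 1.0324

1.03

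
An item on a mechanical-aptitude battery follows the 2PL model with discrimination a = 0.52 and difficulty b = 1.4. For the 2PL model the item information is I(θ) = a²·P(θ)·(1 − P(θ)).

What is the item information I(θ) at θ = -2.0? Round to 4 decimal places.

0.0337

P = 1/(1+e^{1.7680}) = 0.1458
P(1−P) = 0.1458 × 0.8542 = 0.1245
I = a² × P(1−P) = 0.52² × 0.1245 = 0.03367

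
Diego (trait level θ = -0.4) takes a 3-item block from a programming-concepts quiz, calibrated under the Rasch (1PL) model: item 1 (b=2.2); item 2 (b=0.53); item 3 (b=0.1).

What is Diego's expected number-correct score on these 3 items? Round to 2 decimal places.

P(θ) = 1 / (1 + exp(−(θ − b)))
P_1 = 1/(1+e^{2.6000}) = 0.0691
P_2 = 1/(1+e^{0.9300}) = 0.2829
P_3 = 1/(1+e^{0.5000}) = 0.3775
E[score] = 0.0691 + 0.2829 + 0.3775 = 0.7296

0.73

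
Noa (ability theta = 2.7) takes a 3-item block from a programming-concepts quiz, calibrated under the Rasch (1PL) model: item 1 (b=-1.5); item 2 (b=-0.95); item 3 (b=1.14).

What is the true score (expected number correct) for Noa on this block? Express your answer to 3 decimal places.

2.786

P(theta) = 1 / (1 + exp(−(theta − b)))
P_1 = 1/(1+e^{-4.2000}) = 0.9852
P_2 = 1/(1+e^{-3.6500}) = 0.9747
P_3 = 1/(1+e^{-1.5600}) = 0.8264
E[score] = 0.9852 + 0.9747 + 0.8264 = 2.7862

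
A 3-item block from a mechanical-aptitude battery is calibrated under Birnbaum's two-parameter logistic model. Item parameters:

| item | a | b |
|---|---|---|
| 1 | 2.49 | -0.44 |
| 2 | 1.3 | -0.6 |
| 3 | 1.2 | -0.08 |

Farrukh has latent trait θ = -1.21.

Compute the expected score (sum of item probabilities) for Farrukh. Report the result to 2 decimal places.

P(θ) = 1 / (1 + exp(−a(θ − b)))
P_1 = 1/(1+e^{1.9173}) = 0.1282
P_2 = 1/(1+e^{0.7930}) = 0.3115
P_3 = 1/(1+e^{1.3560}) = 0.2049
E[score] = 0.1282 + 0.3115 + 0.2049 = 0.6446

0.64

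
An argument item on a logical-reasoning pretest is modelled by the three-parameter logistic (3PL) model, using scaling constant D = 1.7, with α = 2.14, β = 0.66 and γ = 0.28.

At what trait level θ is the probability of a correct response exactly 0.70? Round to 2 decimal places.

P(θ) = γ + (1 − γ) · 1 / (1 + exp(−D·α(θ − β)))
Remove guessing floor: (0.70 − 0.28)/(1 − 0.28) = 0.5833
logit = ln(0.5833/0.4167) = 0.3365
θ = β + logit/(1.7·α) = 0.66 + 0.3365/3.6380 = 0.7525

0.75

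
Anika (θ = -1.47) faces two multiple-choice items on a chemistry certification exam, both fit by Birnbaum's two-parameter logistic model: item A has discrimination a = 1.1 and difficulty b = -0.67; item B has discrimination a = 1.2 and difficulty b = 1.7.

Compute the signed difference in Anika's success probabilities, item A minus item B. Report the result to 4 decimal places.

0.2714

P(θ) = 1 / (1 + exp(−a(θ − b)))
P_A = 0.2932
P_B = 0.0218
P_A − P_B = 0.2714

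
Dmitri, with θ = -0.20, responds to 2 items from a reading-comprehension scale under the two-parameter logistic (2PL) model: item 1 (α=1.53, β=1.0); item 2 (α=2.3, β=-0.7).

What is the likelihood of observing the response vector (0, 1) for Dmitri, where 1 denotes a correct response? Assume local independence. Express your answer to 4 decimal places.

0.6551

P(θ) = 1 / (1 + exp(−α(θ − β)))
P_1 = 1/(1+e^{1.8360}) = 0.1375
P_2 = 1/(1+e^{-1.1500}) = 0.7595
L = (1−P_1) × P_2 = 0.8625 × 0.7595 = 0.65506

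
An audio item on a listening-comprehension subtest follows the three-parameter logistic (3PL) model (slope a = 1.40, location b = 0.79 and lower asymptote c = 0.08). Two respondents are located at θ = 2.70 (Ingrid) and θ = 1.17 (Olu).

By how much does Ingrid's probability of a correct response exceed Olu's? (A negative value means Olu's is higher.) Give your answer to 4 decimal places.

0.2811

P(θ) = c + (1 − c) · 1 / (1 + exp(−a(θ − b)))
P(Ingrid) = 0.9406  [exponent 2.6740]
P(Olu) = 0.6596  [exponent 0.5320]
Difference = 0.9406 − 0.6596 = 0.2811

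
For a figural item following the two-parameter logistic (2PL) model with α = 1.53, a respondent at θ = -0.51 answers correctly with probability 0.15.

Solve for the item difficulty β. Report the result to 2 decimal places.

P(θ) = 1 / (1 + exp(−α(θ − β)))
logit(0.15) = ln(0.15/0.85) = -1.7346
β = θ − logit/(α) = -0.51 − (-1.7346)/1.5300 = 0.6237

0.62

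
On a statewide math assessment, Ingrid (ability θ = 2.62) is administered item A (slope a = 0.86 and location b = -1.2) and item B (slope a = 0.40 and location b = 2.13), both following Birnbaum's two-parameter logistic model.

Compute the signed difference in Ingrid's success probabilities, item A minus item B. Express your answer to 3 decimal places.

0.415

P(θ) = 1 / (1 + exp(−a(θ − b)))
P_A = 0.9639
P_B = 0.5488
P_A − P_B = 0.4151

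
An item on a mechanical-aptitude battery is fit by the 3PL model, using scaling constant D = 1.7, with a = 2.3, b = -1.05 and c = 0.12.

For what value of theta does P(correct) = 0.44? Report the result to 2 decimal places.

P(theta) = c + (1 − c) · 1 / (1 + exp(−D·a(theta − b)))
Remove guessing floor: (0.44 − 0.12)/(1 − 0.12) = 0.3636
logit = ln(0.3636/0.6364) = -0.5596
theta = b + logit/(1.7·a) = -1.05 + (-0.5596)/3.9100 = -1.1931

-1.19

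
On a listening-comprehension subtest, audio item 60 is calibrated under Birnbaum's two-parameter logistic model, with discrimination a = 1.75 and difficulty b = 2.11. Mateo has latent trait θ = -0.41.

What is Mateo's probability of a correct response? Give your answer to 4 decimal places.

P(θ) = 1 / (1 + exp(−a(θ − b)))
Exponent: 1.75 × (-0.41 − 2.11) = -4.4100
1/(1 + e^{4.4100}) = 0.0120

0.0120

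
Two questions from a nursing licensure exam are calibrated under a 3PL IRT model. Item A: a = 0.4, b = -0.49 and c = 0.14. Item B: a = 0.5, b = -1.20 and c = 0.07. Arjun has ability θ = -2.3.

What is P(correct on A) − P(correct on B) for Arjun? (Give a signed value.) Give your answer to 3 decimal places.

0.011

P(θ) = c + (1 − c) · 1 / (1 + exp(−a(θ − b)))
P_A = 0.4208
P_B = 0.4103
P_A − P_B = 0.0105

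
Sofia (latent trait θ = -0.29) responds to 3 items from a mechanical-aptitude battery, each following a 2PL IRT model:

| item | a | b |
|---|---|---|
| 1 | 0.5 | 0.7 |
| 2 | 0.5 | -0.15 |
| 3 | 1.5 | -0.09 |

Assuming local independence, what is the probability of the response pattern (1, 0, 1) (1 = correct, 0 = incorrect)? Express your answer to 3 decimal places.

0.083

P(θ) = 1 / (1 + exp(−a(θ − b)))
P_1 = 1/(1+e^{0.4950}) = 0.3787
P_2 = 1/(1+e^{0.0700}) = 0.4825
P_3 = 1/(1+e^{0.3000}) = 0.4256
L = P_1 × (1−P_2) × P_3 = 0.3787 × 0.5175 × 0.4256 = 0.08340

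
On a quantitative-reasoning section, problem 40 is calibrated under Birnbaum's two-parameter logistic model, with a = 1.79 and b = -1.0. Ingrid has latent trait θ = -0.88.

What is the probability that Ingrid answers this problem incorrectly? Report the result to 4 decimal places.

0.4465

P(θ) = 1 / (1 + exp(−a(θ − b)))
Exponent: 1.79 × (-0.88 − (-1.0)) = 0.2148
1/(1 + e^{-0.2148}) = 0.5535
P(incorrect) = 1 − 0.5535 = 0.4465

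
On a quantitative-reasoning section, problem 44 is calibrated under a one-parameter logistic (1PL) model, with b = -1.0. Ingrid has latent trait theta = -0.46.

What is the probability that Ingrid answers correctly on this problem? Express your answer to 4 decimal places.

0.6318

P(theta) = 1 / (1 + exp(−(theta − b)))
Exponent: (-0.46 − (-1.0)) = 0.5400
1/(1 + e^{-0.5400}) = 0.6318
P = 0.6318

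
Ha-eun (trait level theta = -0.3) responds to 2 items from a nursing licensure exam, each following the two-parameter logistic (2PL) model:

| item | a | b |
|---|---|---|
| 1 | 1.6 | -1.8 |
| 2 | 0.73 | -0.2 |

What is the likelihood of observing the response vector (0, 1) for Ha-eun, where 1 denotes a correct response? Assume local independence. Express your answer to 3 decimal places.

0.040

P(theta) = 1 / (1 + exp(−a(theta − b)))
P_1 = 1/(1+e^{-2.4000}) = 0.9168
P_2 = 1/(1+e^{0.0730}) = 0.4818
L = (1−P_1) × P_2 = 0.0832 × 0.4818 = 0.04007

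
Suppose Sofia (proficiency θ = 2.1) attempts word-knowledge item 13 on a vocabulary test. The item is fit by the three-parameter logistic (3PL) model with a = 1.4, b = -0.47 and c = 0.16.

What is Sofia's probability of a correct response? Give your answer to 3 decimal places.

P(θ) = c + (1 − c) · 1 / (1 + exp(−a(θ − b)))
Exponent: 1.4 × (2.1 − (-0.47)) = 3.5980
1/(1 + e^{-3.5980}) = 0.9734
P = 0.16 + 0.84 × 0.9734 = 0.9776

0.978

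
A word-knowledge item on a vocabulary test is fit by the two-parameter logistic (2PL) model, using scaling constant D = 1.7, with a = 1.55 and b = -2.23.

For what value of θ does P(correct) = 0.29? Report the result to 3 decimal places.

-2.570

P(θ) = 1 / (1 + exp(−D·a(θ − b)))
logit = ln(0.2900/0.7100) = -0.8954
θ = b + logit/(1.7·a) = -2.23 + (-0.8954)/2.6350 = -2.5698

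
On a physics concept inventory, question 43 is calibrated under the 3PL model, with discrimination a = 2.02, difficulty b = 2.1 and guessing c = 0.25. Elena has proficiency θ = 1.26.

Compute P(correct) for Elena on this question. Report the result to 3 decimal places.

P(θ) = c + (1 − c) · 1 / (1 + exp(−a(θ − b)))
Exponent: 2.02 × (1.26 − 2.1) = -1.6968
1/(1 + e^{1.6968}) = 0.1549
P = 0.25 + 0.75 × 0.1549 = 0.3662

0.366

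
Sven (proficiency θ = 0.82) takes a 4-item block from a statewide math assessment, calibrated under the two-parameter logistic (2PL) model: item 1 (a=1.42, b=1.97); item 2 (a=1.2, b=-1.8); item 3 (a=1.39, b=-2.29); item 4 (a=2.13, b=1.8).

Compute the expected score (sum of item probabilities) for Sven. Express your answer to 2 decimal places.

2.22

P(θ) = 1 / (1 + exp(−a(θ − b)))
P_1 = 1/(1+e^{1.6330}) = 0.1634
P_2 = 1/(1+e^{-3.1440}) = 0.9587
P_3 = 1/(1+e^{-4.3229}) = 0.9869
P_4 = 1/(1+e^{2.0874}) = 0.1103
E[score] = 0.1634 + 0.9587 + 0.9869 + 0.1103 = 2.2193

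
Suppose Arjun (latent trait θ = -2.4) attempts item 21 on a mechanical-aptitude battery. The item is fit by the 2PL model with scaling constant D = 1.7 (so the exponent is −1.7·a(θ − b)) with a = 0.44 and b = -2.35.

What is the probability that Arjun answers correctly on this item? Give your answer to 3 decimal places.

P(θ) = 1 / (1 + exp(−D·a(θ − b)))
Exponent: 1.7 × 0.44 × (-2.4 − (-2.35)) = -0.0374
1/(1 + e^{0.0374}) = 0.4907
P = 0.4907

0.491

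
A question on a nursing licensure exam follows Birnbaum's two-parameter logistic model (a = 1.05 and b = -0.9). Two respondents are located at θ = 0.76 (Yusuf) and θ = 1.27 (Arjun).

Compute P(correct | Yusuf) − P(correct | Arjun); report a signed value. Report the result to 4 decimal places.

-0.0560

P(θ) = 1 / (1 + exp(−a(θ − b)))
P(Yusuf) = 0.8511  [exponent 1.7430]
P(Arjun) = 0.9071  [exponent 2.2785]
Difference = 0.8511 − 0.9071 = -0.0560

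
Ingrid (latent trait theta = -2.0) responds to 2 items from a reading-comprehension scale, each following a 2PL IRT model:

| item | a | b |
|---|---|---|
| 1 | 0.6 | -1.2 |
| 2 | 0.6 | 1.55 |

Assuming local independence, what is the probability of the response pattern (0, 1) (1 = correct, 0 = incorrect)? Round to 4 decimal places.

0.0656

P(theta) = 1 / (1 + exp(−a(theta − b)))
P_1 = 1/(1+e^{0.4800}) = 0.3823
P_2 = 1/(1+e^{2.1300}) = 0.1062
L = (1−P_1) × P_2 = 0.6177 × 0.1062 = 0.06561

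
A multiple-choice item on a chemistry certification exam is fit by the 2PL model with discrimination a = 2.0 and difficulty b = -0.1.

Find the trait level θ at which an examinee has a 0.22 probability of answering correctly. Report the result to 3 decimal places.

P(θ) = 1 / (1 + exp(−a(θ − b)))
logit = ln(0.2200/0.7800) = -1.2657
θ = b + logit/(a) = -0.1 + (-1.2657)/2.0000 = -0.7328

-0.733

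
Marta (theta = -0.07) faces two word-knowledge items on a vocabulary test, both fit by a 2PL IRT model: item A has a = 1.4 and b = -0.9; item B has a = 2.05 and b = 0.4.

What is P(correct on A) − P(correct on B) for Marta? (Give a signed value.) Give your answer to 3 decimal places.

P(theta) = 1 / (1 + exp(−a(theta − b)))
P_A = 0.7617
P_B = 0.2762
P_A − P_B = 0.4855

0.486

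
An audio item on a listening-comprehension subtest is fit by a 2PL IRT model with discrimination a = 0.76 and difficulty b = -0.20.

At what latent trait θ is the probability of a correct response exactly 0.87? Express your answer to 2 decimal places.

2.30

P(θ) = 1 / (1 + exp(−a(θ − b)))
logit = ln(0.8700/0.1300) = 1.9010
θ = b + logit/(a) = -0.20 + 1.9010/0.7600 = 2.3013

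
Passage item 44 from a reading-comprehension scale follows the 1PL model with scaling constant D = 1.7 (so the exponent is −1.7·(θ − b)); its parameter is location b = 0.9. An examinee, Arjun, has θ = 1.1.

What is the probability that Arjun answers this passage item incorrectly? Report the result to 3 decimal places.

P(θ) = 1 / (1 + exp(−D·(θ − b)))
Exponent: 1.7 × (1.1 − 0.9) = 0.3400
1/(1 + e^{-0.3400}) = 0.5842
P = 0.5842
P(incorrect) = 1 − 0.5842 = 0.4158

0.416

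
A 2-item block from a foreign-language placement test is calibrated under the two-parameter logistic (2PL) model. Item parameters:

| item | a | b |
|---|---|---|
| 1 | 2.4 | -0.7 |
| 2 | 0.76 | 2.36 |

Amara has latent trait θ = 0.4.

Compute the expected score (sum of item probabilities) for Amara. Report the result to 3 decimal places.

1.117

P(θ) = 1 / (1 + exp(−a(θ − b)))
P_1 = 1/(1+e^{-2.6400}) = 0.9334
P_2 = 1/(1+e^{1.4896}) = 0.1840
E[score] = 0.9334 + 0.1840 = 1.1174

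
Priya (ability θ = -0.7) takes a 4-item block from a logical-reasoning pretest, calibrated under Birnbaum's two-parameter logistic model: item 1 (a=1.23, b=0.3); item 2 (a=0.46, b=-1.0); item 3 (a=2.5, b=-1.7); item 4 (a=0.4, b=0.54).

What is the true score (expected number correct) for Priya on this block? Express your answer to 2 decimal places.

P(θ) = 1 / (1 + exp(−a(θ − b)))
P_1 = 1/(1+e^{1.2300}) = 0.2262
P_2 = 1/(1+e^{-0.1380}) = 0.5344
P_3 = 1/(1+e^{-2.5000}) = 0.9241
P_4 = 1/(1+e^{0.4960}) = 0.3785
E[score] = 0.2262 + 0.5344 + 0.9241 + 0.3785 = 2.0632

2.06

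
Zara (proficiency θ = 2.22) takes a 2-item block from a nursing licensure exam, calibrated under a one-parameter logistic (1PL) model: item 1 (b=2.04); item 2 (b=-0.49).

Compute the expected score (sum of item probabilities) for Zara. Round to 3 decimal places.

1.482

P(θ) = 1 / (1 + exp(−(θ − b)))
P_1 = 1/(1+e^{-0.1800}) = 0.5449
P_2 = 1/(1+e^{-2.7100}) = 0.9376
E[score] = 0.5449 + 0.9376 = 1.4825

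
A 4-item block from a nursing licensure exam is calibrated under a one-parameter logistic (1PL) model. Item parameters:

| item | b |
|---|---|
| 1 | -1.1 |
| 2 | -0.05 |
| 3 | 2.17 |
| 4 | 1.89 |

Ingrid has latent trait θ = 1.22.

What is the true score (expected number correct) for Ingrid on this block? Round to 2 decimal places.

2.31

P(θ) = 1 / (1 + exp(−(θ − b)))
P_1 = 1/(1+e^{-2.3200}) = 0.9105
P_2 = 1/(1+e^{-1.2700}) = 0.7807
P_3 = 1/(1+e^{0.9500}) = 0.2789
P_4 = 1/(1+e^{0.6700}) = 0.3385
E[score] = 0.9105 + 0.7807 + 0.2789 + 0.3385 = 2.3086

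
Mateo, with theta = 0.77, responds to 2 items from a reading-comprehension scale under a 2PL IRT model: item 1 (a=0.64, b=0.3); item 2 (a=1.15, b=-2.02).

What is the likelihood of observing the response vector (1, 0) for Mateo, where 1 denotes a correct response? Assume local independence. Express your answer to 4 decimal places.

P(theta) = 1 / (1 + exp(−a(theta − b)))
P_1 = 1/(1+e^{-0.3008}) = 0.5746
P_2 = 1/(1+e^{-3.2085}) = 0.9612
L = P_1 × (1−P_2) = 0.5746 × 0.0388 = 0.02232

0.0223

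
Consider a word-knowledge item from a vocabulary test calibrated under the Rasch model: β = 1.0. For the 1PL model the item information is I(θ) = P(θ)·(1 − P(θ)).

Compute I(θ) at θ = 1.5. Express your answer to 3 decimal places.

0.235

P = 1/(1+e^{-0.5000}) = 0.6225
P(1−P) = 0.6225 × 0.3775 = 0.2350
I = P(1−P) = 0.23500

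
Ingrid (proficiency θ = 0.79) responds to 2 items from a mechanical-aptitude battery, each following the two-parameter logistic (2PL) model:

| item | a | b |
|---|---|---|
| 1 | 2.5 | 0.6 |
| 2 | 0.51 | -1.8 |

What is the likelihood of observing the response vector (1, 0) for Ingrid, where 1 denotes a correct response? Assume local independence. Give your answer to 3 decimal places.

0.130

P(θ) = 1 / (1 + exp(−a(θ − b)))
P_1 = 1/(1+e^{-0.4750}) = 0.6166
P_2 = 1/(1+e^{-1.3209}) = 0.7893
L = P_1 × (1−P_2) = 0.6166 × 0.2107 = 0.12989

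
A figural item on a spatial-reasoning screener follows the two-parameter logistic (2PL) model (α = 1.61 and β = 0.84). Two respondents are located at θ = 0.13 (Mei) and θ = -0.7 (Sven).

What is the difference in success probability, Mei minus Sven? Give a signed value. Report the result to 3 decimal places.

P(θ) = 1 / (1 + exp(−α(θ − β)))
P(Mei) = 0.2418  [exponent -1.1431]
P(Sven) = 0.0773  [exponent -2.4794]
Difference = 0.2418 − 0.0773 = 0.1644

0.164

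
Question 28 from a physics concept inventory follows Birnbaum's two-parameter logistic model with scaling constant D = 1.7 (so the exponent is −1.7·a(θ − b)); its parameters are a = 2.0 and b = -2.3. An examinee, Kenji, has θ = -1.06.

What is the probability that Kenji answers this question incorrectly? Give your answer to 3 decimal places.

P(θ) = 1 / (1 + exp(−D·a(θ − b)))
Exponent: 1.7 × 2.0 × (-1.06 − (-2.3)) = 4.2160
1/(1 + e^{-4.2160}) = 0.9855
P = 0.9855
P(incorrect) = 1 − 0.9855 = 0.0145

0.015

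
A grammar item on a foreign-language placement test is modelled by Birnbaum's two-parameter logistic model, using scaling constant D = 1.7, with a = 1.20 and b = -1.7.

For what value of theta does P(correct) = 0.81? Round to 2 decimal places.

-0.99

P(theta) = 1 / (1 + exp(−D·a(theta − b)))
logit = ln(0.8100/0.1900) = 1.4500
theta = b + logit/(1.7·a) = -1.7 + 1.4500/2.0400 = -0.9892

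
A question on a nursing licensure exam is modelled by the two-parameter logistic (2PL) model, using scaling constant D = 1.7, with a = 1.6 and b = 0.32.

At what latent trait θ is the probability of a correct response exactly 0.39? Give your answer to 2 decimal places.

P(θ) = 1 / (1 + exp(−D·a(θ − b)))
logit = ln(0.3900/0.6100) = -0.4473
θ = b + logit/(1.7·a) = 0.32 + (-0.4473)/2.7200 = 0.1555

0.16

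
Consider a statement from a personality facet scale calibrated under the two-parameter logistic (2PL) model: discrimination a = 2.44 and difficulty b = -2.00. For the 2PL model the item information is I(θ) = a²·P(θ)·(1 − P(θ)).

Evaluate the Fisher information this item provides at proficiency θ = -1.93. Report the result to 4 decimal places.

1.4776

P = 1/(1+e^{-0.1708}) = 0.5426
P(1−P) = 0.5426 × 0.4574 = 0.2482
I = a² × P(1−P) = 2.44² × 0.2482 = 1.47760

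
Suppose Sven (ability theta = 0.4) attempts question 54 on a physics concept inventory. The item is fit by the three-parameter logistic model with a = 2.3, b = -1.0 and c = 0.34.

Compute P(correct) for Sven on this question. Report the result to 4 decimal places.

0.9746

P(theta) = c + (1 − c) · 1 / (1 + exp(−a(theta − b)))
Exponent: 2.3 × (0.4 − (-1.0)) = 3.2200
1/(1 + e^{-3.2200}) = 0.9616
P = 0.34 + 0.66 × 0.9616 = 0.9746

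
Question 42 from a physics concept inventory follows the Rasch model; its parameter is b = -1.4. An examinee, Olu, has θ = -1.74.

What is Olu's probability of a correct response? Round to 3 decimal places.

P(θ) = 1 / (1 + exp(−(θ − b)))
Exponent: (-1.74 − (-1.4)) = -0.3400
1/(1 + e^{0.3400}) = 0.4158
P = 0.4158

0.416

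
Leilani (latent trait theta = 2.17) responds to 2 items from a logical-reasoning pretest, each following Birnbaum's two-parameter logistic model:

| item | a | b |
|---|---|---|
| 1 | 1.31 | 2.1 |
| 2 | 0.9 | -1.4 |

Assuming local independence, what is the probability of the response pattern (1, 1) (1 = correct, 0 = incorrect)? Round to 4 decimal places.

P(theta) = 1 / (1 + exp(−a(theta − b)))
P_1 = 1/(1+e^{-0.0917}) = 0.5229
P_2 = 1/(1+e^{-3.2130}) = 0.9613
L = P_1 × P_2 = 0.5229 × 0.9613 = 0.50268

0.5027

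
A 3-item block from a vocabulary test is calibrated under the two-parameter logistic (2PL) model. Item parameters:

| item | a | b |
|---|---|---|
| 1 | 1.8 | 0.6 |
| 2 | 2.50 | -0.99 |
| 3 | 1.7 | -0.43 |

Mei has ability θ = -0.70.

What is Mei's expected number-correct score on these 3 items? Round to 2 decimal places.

1.15

P(θ) = 1 / (1 + exp(−a(θ − b)))
P_1 = 1/(1+e^{2.3400}) = 0.0879
P_2 = 1/(1+e^{-0.7250}) = 0.6737
P_3 = 1/(1+e^{0.4590}) = 0.3872
E[score] = 0.0879 + 0.6737 + 0.3872 = 1.1488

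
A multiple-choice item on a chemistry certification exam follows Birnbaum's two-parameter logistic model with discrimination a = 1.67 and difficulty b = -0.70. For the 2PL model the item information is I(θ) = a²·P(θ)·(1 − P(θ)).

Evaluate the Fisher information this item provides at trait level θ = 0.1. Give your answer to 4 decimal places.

0.4597

P = 1/(1+e^{-1.3360}) = 0.7918
P(1−P) = 0.7918 × 0.2082 = 0.1648
I = a² × P(1−P) = 1.67² × 0.1648 = 0.45971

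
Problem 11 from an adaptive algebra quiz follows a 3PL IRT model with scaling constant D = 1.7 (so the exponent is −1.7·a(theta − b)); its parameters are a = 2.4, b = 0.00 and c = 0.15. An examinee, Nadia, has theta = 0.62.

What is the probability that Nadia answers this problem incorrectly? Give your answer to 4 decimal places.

P(theta) = c + (1 − c) · 1 / (1 + exp(−D·a(theta − b)))
Exponent: 1.7 × 2.4 × (0.62 − 0.00) = 2.5296
1/(1 + e^{-2.5296}) = 0.9262
P = 0.15 + 0.85 × 0.9262 = 0.9373
P(incorrect) = 1 − 0.9373 = 0.0627

0.0627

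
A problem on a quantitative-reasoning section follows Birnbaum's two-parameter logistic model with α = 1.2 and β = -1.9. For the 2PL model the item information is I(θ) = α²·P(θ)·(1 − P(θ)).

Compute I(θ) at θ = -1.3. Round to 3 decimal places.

0.317

P = 1/(1+e^{-0.7200}) = 0.6726
P(1−P) = 0.6726 × 0.3274 = 0.2202
I = α² × P(1−P) = 1.2² × 0.2202 = 0.31710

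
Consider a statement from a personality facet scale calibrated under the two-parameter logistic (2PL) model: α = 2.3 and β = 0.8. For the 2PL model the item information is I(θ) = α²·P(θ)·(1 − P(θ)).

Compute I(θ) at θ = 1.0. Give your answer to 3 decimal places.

P = 1/(1+e^{-0.4600}) = 0.6130
P(1−P) = 0.6130 × 0.3870 = 0.2372
I = α² × P(1−P) = 2.3² × 0.2372 = 1.25494

1.255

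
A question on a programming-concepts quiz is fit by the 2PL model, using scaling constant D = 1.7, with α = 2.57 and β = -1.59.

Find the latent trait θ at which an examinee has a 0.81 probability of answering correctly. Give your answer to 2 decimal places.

P(θ) = 1 / (1 + exp(−D·α(θ − β)))
logit = ln(0.8100/0.1900) = 1.4500
θ = β + logit/(1.7·α) = -1.59 + 1.4500/4.3690 = -1.2581

-1.26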